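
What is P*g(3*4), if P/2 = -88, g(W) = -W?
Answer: 2112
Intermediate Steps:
P = -176 (P = 2*(-88) = -176)
P*g(3*4) = -(-176)*3*4 = -(-176)*12 = -176*(-12) = 2112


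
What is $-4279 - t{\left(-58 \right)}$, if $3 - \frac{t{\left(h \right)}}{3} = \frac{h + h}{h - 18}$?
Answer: $- \frac{81385}{19} \approx -4283.4$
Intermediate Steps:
$t{\left(h \right)} = 9 - \frac{6 h}{-18 + h}$ ($t{\left(h \right)} = 9 - 3 \frac{h + h}{h - 18} = 9 - 3 \frac{2 h}{-18 + h} = 9 - \frac{6 h}{-18 + h}$)
$-4279 - t{\left(-58 \right)} = -4279 - \frac{3 \left(-54 - 58\right)}{-18 - 58} = -4279 - 3 \frac{1}{-76} \left(-112\right) = -4279 - 3 \left(- \frac{1}{76}\right) \left(-112\right) = -4279 - \frac{84}{19} = - \frac{81385}{19}$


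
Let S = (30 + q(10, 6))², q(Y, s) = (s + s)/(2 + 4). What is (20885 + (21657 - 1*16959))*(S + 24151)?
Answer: 644052025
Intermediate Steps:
q(Y, s) = s/3 (q(Y, s) = (2*s)/6 = (2*s)*(⅙) = s/3)
S = 1024 (S = (30 + (⅓)*6)² = (30 + 2)² = 32² = 1024)
(20885 + (21657 - 1*16959))*(S + 24151) = (20885 + (21657 - 1*16959))*(1024 + 24151) = (20885 + (21657 - 16959))*25175 = (20885 + 4698)*25175 = 25583*25175 = 644052025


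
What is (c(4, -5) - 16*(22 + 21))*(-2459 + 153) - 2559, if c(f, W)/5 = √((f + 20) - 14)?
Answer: 1583969 - 11530*√10 ≈ 1.5475e+6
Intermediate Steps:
c(f, W) = 5*√(6 + f) (c(f, W) = 5*√((f + 20) - 14) = 5*√((20 + f) - 14) = 5*√(6 + f))
(c(4, -5) - 16*(22 + 21))*(-2459 + 153) - 2559 = (5*√(6 + 4) - 16*(22 + 21))*(-2459 + 153) - 2559 = (5*√10 - 16*43)*(-2306) - 2559 = (5*√10 - 688)*(-2306) - 2559 = (-688 + 5*√10)*(-2306) - 2559 = (1586528 - 11530*√10) - 2559 = 1583969 - 11530*√10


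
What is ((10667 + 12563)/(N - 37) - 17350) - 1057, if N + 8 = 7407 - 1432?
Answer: -10913028/593 ≈ -18403.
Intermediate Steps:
N = 5967 (N = -8 + (7407 - 1432) = -8 + 5975 = 5967)
((10667 + 12563)/(N - 37) - 17350) - 1057 = ((10667 + 12563)/(5967 - 37) - 17350) - 1057 = (23230/5930 - 17350) - 1057 = (23230*(1/5930) - 17350) - 1057 = (2323/593 - 17350) - 1057 = -10286227/593 - 1057 = -10913028/593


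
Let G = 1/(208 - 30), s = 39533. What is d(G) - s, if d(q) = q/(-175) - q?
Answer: -615726563/15575 ≈ -39533.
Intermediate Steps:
G = 1/178 ≈ 0.0056180
d(q) = -176*q/175 (d(q) = q*(-1/175) - q = -q/175 - q = -176*q/175)
d(G) - s = -176/175*1/178 - 1*39533 = -88/15575 - 39533 = -615726563/15575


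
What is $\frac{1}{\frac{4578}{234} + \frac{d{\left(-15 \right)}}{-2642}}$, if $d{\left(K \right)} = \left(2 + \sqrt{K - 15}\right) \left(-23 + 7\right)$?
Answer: $\frac{51959332893}{1017169971529} - \frac{16073928 i \sqrt{30}}{1017169971529} \approx 0.051082 - 8.6554 \cdot 10^{-5} i$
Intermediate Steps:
$d{\left(K \right)} = -32 - 16 \sqrt{-15 + K}$ ($d{\left(K \right)} = \left(2 + \sqrt{-15 + K}\right) \left(-16\right) = -32 - 16 \sqrt{-15 + K}$)
$\frac{1}{\frac{4578}{234} + \frac{d{\left(-15 \right)}}{-2642}} = \frac{1}{\frac{4578}{234} + \frac{-32 - 16 \sqrt{-15 - 15}}{-2642}} = \frac{1}{4578 \cdot \frac{1}{234} + \left(-32 - 16 \sqrt{-30}\right) \left(- \frac{1}{2642}\right)} = \frac{1}{\frac{763}{39} + \left(-32 - 16 i \sqrt{30}\right) \left(- \frac{1}{2642}\right)} = \frac{1}{\frac{763}{39} + \left(\frac{16}{1321} + \frac{8 i \sqrt{30}}{1321}\right)} = \frac{1}{\frac{1008547}{51519} + \frac{8 i \sqrt{30}}{1321}}$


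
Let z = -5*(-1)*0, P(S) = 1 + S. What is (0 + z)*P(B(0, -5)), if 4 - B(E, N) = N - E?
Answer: 0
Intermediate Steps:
B(E, N) = 4 + E - N (B(E, N) = 4 - (N - E) = 4 + (E - N) = 4 + E - N)
z = 0 (z = -(-5)*0 = -1*0 = 0)
(0 + z)*P(B(0, -5)) = (0 + 0)*(1 + (4 + 0 - 1*(-5))) = 0*(1 + (4 + 0 + 5)) = 0*(1 + 9) = 0*10 = 0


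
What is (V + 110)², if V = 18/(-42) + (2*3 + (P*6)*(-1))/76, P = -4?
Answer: 855621001/70756 ≈ 12093.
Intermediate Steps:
V = -9/266 (V = 18/(-42) + (2*3 - 4*6*(-1))/76 = 18*(-1/42) + (6 - 24*(-1))*(1/76) = -3/7 + (6 + 24)*(1/76) = -3/7 + 30*(1/76) = -3/7 + 15/38 = -9/266 ≈ -0.033835)
(V + 110)² = (-9/266 + 110)² = (29251/266)² = 855621001/70756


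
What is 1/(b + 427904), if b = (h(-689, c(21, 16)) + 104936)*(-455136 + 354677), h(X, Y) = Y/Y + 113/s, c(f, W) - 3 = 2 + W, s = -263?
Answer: -263/2772386889210 ≈ -9.4864e-11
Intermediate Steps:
c(f, W) = 5 + W (c(f, W) = 3 + (2 + W) = 5 + W)
h(X, Y) = 150/263 (h(X, Y) = Y/Y + 113/(-263) = 1 + 113*(-1/263) = 1 - 113/263 = 150/263)
b = -2772499427962/263 (b = (150/263 + 104936)*(-455136 + 354677) = (27598318/263)*(-100459) = -2772499427962/263 ≈ -1.0542e+10)
1/(b + 427904) = 1/(-2772499427962/263 + 427904) = 1/(-2772386889210/263) = -263/2772386889210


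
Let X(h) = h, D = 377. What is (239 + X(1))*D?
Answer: 90480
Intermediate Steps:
(239 + X(1))*D = (239 + 1)*377 = 240*377 = 90480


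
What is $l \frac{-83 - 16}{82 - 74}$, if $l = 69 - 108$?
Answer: $\frac{3861}{8} \approx 482.63$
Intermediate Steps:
$l = -39$ ($l = 69 - 108 = -39$)
$l \frac{-83 - 16}{82 - 74} = - 39 \frac{-83 - 16}{82 - 74} = - 39 \left(- \frac{99}{8}\right) = - 39 \left(\left(-99\right) \frac{1}{8}\right) = \left(-39\right) \left(- \frac{99}{8}\right) = \frac{3861}{8}$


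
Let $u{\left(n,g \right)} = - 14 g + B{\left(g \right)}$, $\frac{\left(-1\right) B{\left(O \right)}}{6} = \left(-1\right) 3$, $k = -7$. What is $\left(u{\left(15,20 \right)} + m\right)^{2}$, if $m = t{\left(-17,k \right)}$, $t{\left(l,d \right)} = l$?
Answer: $77841$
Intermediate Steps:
$B{\left(O \right)} = 18$ ($B{\left(O \right)} = - 6 \left(\left(-1\right) 3\right) = \left(-6\right) \left(-3\right) = 18$)
$u{\left(n,g \right)} = 18 - 14 g$ ($u{\left(n,g \right)} = - 14 g + 18 = 18 - 14 g$)
$m = -17$
$\left(u{\left(15,20 \right)} + m\right)^{2} = \left(\left(18 - 280\right) - 17\right)^{2} = \left(-262 - 17\right)^{2} = \left(-279\right)^{2} = 77841$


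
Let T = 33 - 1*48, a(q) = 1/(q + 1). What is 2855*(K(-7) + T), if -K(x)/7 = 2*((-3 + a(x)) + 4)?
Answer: -228400/3 ≈ -76133.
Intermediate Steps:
a(q) = 1/(1 + q)
T = -15 (T = 33 - 48 = -15)
K(x) = -14 - 14/(1 + x) (K(x) = -14*((-3 + 1/(1 + x)) + 4) = -14*(1 + 1/(1 + x)) = -7*(2 + 2/(1 + x)) = -14 - 14/(1 + x))
2855*(K(-7) + T) = 2855*(14*(-2 - 1*(-7))/(1 - 7) - 15) = 2855*(14*(-2 + 7)/(-6) - 15) = 2855*(14*(-⅙)*5 - 15) = 2855*(-35/3 - 15) = 2855*(-80/3) = -228400/3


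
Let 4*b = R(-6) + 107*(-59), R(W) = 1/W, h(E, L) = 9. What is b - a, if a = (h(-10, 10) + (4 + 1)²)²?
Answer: -65623/24 ≈ -2734.3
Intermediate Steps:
b = -37879/24 (b = (1/(-6) + 107*(-59))/4 = (-⅙ - 6313)/4 = (¼)*(-37879/6) = -37879/24 ≈ -1578.3)
a = 1156 (a = (9 + (4 + 1)²)² = (9 + 5²)² = (9 + 25)² = 34² = 1156)
b - a = -37879/24 - 1*1156 = -37879/24 - 1156 = -65623/24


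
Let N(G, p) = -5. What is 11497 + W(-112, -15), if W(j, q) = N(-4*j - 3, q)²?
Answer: 11522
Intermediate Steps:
W(j, q) = 25 (W(j, q) = (-5)² = 25)
11497 + W(-112, -15) = 11497 + 25 = 11522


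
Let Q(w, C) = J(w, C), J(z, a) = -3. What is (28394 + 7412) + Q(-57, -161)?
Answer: 35803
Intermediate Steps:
Q(w, C) = -3
(28394 + 7412) + Q(-57, -161) = (28394 + 7412) - 3 = 35806 - 3 = 35803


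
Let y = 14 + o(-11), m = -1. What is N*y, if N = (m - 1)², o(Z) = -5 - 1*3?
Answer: 24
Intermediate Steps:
o(Z) = -8 (o(Z) = -5 - 3 = -8)
N = 4 (N = (-1 - 1)² = (-2)² = 4)
y = 6 (y = 14 - 8 = 6)
N*y = 4*6 = 24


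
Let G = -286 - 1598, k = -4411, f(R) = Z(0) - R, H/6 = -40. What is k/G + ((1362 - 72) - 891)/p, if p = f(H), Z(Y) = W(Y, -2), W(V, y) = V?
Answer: 150863/37680 ≈ 4.0038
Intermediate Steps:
H = -240 (H = 6*(-40) = -240)
Z(Y) = Y
f(R) = -R (f(R) = 0 - R = -R)
p = 240 (p = -1*(-240) = 240)
G = -1884
k/G + ((1362 - 72) - 891)/p = -4411/(-1884) + ((1362 - 72) - 891)/240 = -4411*(-1/1884) + (1290 - 891)*(1/240) = 4411/1884 + 399*(1/240) = 4411/1884 + 133/80 = 150863/37680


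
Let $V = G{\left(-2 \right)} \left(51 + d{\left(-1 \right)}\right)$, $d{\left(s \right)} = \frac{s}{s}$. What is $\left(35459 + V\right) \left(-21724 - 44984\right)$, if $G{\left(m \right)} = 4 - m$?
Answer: $-2386211868$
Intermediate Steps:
$d{\left(s \right)} = 1$
$V = 312$ ($V = \left(4 - -2\right) \left(51 + 1\right) = \left(4 + 2\right) 52 = 6 \cdot 52 = 312$)
$\left(35459 + V\right) \left(-21724 - 44984\right) = \left(35459 + 312\right) \left(-21724 - 44984\right) = 35771 \left(-66708\right) = -2386211868$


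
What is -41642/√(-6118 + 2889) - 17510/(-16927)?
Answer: 17510/16927 + 41642*I*√3229/3229 ≈ 1.0344 + 732.82*I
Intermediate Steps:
-41642/√(-6118 + 2889) - 17510/(-16927) = -41642*(-I*√3229/3229) - 17510*(-1/16927) = -41642*(-I*√3229/3229) + 17510/16927 = -(-41642)*I*√3229/3229 + 17510/16927 = 41642*I*√3229/3229 + 17510/16927 = 17510/16927 + 41642*I*√3229/3229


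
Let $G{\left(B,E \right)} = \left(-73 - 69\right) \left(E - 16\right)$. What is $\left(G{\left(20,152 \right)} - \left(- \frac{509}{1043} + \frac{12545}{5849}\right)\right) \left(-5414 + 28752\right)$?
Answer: $- \frac{392822210325652}{871501} \approx -4.5074 \cdot 10^{8}$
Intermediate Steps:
$G{\left(B,E \right)} = 2272 - 142 E$ ($G{\left(B,E \right)} = - 142 \left(-16 + E\right) = 2272 - 142 E$)
$\left(G{\left(20,152 \right)} - \left(- \frac{509}{1043} + \frac{12545}{5849}\right)\right) \left(-5414 + 28752\right) = \left(\left(2272 - 21584\right) - \left(- \frac{509}{1043} + \frac{12545}{5849}\right)\right) \left(-5414 + 28752\right) = \left(\left(2272 - 21584\right) - \frac{10107294}{6100507}\right) 23338 = \left(-19312 + \left(\frac{509}{1043} - \frac{12545}{5849}\right)\right) 23338 = \left(-19312 - \frac{10107294}{6100507}\right) 23338 = \left(- \frac{117823098478}{6100507}\right) 23338 = - \frac{392822210325652}{871501}$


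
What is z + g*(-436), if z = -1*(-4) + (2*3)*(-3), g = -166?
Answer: 72362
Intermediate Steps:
z = -14 (z = 4 + 6*(-3) = 4 - 18 = -14)
z + g*(-436) = -14 - 166*(-436) = -14 + 72376 = 72362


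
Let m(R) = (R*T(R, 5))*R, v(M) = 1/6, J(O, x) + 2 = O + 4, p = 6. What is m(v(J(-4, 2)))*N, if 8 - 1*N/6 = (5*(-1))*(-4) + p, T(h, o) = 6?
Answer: -18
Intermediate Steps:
J(O, x) = 2 + O (J(O, x) = -2 + (O + 4) = -2 + (4 + O) = 2 + O)
v(M) = ⅙
m(R) = 6*R² (m(R) = (R*6)*R = (6*R)*R = 6*R²)
N = -108 (N = 48 - 6*((5*(-1))*(-4) + 6) = 48 - 6*(-5*(-4) + 6) = 48 - 6*(20 + 6) = 48 - 6*26 = 48 - 156 = -108)
m(v(J(-4, 2)))*N = (6*(⅙)²)*(-108) = (6*(1/36))*(-108) = (⅙)*(-108) = -18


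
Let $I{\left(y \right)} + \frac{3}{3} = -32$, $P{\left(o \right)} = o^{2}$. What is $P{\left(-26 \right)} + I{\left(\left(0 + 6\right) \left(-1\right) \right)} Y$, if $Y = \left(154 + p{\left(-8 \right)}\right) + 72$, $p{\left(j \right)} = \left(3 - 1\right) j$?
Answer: $-6254$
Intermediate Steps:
$I{\left(y \right)} = -33$ ($I{\left(y \right)} = -1 - 32 = -33$)
$p{\left(j \right)} = 2 j$
$Y = 210$ ($Y = \left(154 + 2 \left(-8\right)\right) + 72 = \left(154 - 16\right) + 72 = 138 + 72 = 210$)
$P{\left(-26 \right)} + I{\left(\left(0 + 6\right) \left(-1\right) \right)} Y = \left(-26\right)^{2} - 6930 = 676 - 6930 = -6254$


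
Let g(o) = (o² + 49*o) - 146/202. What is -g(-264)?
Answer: -5732687/101 ≈ -56759.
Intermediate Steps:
g(o) = -73/101 + o² + 49*o (g(o) = (o² + 49*o) - 146*1/202 = (o² + 49*o) - 73/101 = -73/101 + o² + 49*o)
-g(-264) = -(-73/101 + (-264)² + 49*(-264)) = -(-73/101 + 69696 - 12936) = -1*5732687/101 = -5732687/101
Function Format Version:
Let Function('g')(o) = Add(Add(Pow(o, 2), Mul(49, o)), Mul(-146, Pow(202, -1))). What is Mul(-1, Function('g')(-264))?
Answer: Rational(-5732687, 101) ≈ -56759.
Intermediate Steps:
Function('g')(o) = Add(Rational(-73, 101), Pow(o, 2), Mul(49, o)) (Function('g')(o) = Add(Add(Pow(o, 2), Mul(49, o)), Mul(-146, Rational(1, 202))) = Add(Add(Pow(o, 2), Mul(49, o)), Rational(-73, 101)) = Add(Rational(-73, 101), Pow(o, 2), Mul(49, o)))
Mul(-1, Function('g')(-264)) = Mul(-1, Add(Rational(-73, 101), Pow(-264, 2), Mul(49, -264))) = Mul(-1, Add(Rational(-73, 101), 69696, -12936)) = Mul(-1, Rational(5732687, 101)) = Rational(-5732687, 101)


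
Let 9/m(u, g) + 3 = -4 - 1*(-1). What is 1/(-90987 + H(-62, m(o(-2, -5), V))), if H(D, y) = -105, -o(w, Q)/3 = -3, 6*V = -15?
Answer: -1/91092 ≈ -1.0978e-5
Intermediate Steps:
V = -5/2 (V = (⅙)*(-15) = -5/2 ≈ -2.5000)
o(w, Q) = 9 (o(w, Q) = -3*(-3) = 9)
m(u, g) = -3/2 (m(u, g) = 9/(-3 + (-4 - 1*(-1))) = 9/(-3 + (-4 + 1)) = 9/(-3 - 3) = 9/(-6) = 9*(-⅙) = -3/2)
1/(-90987 + H(-62, m(o(-2, -5), V))) = 1/(-90987 - 105) = 1/(-91092) = -1/91092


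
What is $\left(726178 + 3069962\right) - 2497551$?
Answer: $1298589$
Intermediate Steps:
$\left(726178 + 3069962\right) - 2497551 = 3796140 - 2497551 = 1298589$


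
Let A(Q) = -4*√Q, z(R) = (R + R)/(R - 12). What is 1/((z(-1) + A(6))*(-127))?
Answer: 13/1029970 + 169*√6/514985 ≈ 0.00081646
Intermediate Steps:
z(R) = 2*R/(-12 + R) (z(R) = (2*R)/(-12 + R) = 2*R/(-12 + R))
1/((z(-1) + A(6))*(-127)) = 1/((2*(-1)/(-12 - 1) - 4*√6)*(-127)) = 1/((2*(-1)/(-13) - 4*√6)*(-127)) = 1/((2*(-1)*(-1/13) - 4*√6)*(-127)) = 1/((2/13 - 4*√6)*(-127)) = 1/(-254/13 + 508*√6)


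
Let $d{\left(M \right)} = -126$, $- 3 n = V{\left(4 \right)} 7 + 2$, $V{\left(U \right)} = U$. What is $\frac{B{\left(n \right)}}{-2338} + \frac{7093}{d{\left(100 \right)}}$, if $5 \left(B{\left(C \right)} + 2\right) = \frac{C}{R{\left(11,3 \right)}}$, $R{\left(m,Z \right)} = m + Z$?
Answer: $- \frac{4145791}{73647} \approx -56.293$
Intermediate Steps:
$R{\left(m,Z \right)} = Z + m$
$n = -10$ ($n = - \frac{4 \cdot 7 + 2}{3} = - \frac{28 + 2}{3} = \left(- \frac{1}{3}\right) 30 = -10$)
$B{\left(C \right)} = -2 + \frac{C}{70}$ ($B{\left(C \right)} = -2 + \frac{C \frac{1}{3 + 11}}{5} = -2 + \frac{C \frac{1}{14}}{5} = -2 + \frac{\frac{1}{14} C}{5} = -2 + \frac{C}{70}$)
$\frac{B{\left(n \right)}}{-2338} + \frac{7093}{d{\left(100 \right)}} = \frac{-2 + \frac{1}{70} \left(-10\right)}{-2338} + \frac{7093}{-126} = \left(-2 - \frac{1}{7}\right) \left(- \frac{1}{2338}\right) + 7093 \left(- \frac{1}{126}\right) = \left(- \frac{15}{7}\right) \left(- \frac{1}{2338}\right) - \frac{7093}{126} = \frac{15}{16366} - \frac{7093}{126} = - \frac{4145791}{73647}$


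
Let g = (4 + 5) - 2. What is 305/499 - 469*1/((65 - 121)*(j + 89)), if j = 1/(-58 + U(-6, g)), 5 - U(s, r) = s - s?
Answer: 13278989/18826272 ≈ 0.70534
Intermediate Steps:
g = 7 (g = 9 - 2 = 7)
U(s, r) = 5 (U(s, r) = 5 - (s - s) = 5 - 1*0 = 5 + 0 = 5)
j = -1/53 (j = 1/(-58 + 5) = 1/(-53) = -1/53 ≈ -0.018868)
305/499 - 469*1/((65 - 121)*(j + 89)) = 305/499 - 469*1/((65 - 121)*(-1/53 + 89)) = 305*(1/499) - 469/((-56*4716/53)) = 305/499 - 469/(-264096/53) = 305/499 - 469*(-53/264096) = 305/499 + 3551/37728 = 13278989/18826272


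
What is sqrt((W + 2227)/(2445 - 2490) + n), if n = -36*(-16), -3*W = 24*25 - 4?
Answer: sqrt(43005)/9 ≈ 23.042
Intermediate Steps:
W = -596/3 (W = -(24*25 - 4)/3 = -(600 - 4)/3 = -1/3*596 = -596/3 ≈ -198.67)
n = 576
sqrt((W + 2227)/(2445 - 2490) + n) = sqrt((-596/3 + 2227)/(2445 - 2490) + 576) = sqrt((6085/3)/(-45) + 576) = sqrt((6085/3)*(-1/45) + 576) = sqrt(-1217/27 + 576) = sqrt(14335/27) = sqrt(43005)/9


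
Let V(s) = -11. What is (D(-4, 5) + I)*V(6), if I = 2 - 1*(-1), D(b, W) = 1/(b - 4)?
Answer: -253/8 ≈ -31.625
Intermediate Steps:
D(b, W) = 1/(-4 + b)
I = 3 (I = 2 + 1 = 3)
(D(-4, 5) + I)*V(6) = (1/(-4 - 4) + 3)*(-11) = (1/(-8) + 3)*(-11) = (-⅛ + 3)*(-11) = (23/8)*(-11) = -253/8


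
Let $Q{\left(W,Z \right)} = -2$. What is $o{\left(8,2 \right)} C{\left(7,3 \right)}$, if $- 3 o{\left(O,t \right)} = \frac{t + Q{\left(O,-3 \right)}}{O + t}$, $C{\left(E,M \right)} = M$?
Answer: $0$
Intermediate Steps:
$o{\left(O,t \right)} = - \frac{-2 + t}{3 \left(O + t\right)}$ ($o{\left(O,t \right)} = - \frac{\left(t - 2\right) \frac{1}{O + t}}{3} = - \frac{\left(-2 + t\right) \frac{1}{O + t}}{3} = - \frac{\frac{1}{O + t} \left(-2 + t\right)}{3} = - \frac{-2 + t}{3 \left(O + t\right)}$)
$o{\left(8,2 \right)} C{\left(7,3 \right)} = \frac{2 - 2}{3 \left(8 + 2\right)} 3 = \frac{2 - 2}{3 \cdot 10} \cdot 3 = \frac{1}{3} \cdot \frac{1}{10} \cdot 0 \cdot 3 = 0 \cdot 3 = 0$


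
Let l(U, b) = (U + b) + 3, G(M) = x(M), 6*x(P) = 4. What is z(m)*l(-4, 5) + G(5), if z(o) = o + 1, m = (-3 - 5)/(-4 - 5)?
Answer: 74/9 ≈ 8.2222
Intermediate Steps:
x(P) = 2/3 (x(P) = (1/6)*4 = 2/3)
G(M) = 2/3
m = 8/9 (m = -8/(-9) = -8*(-1/9) = 8/9 ≈ 0.88889)
l(U, b) = 3 + U + b
z(o) = 1 + o
z(m)*l(-4, 5) + G(5) = (1 + 8/9)*(3 - 4 + 5) + 2/3 = (17/9)*4 + 2/3 = 68/9 + 2/3 = 74/9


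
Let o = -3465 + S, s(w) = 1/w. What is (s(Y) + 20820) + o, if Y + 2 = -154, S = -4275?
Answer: 2040479/156 ≈ 13080.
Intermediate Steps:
Y = -156 (Y = -2 - 154 = -156)
o = -7740 (o = -3465 - 4275 = -7740)
(s(Y) + 20820) + o = (1/(-156) + 20820) - 7740 = (-1/156 + 20820) - 7740 = 3247919/156 - 7740 = 2040479/156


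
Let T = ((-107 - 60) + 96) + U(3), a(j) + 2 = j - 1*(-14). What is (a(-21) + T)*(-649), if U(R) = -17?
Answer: 62953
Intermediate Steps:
a(j) = 12 + j (a(j) = -2 + (j - 1*(-14)) = -2 + (j + 14) = -2 + (14 + j) = 12 + j)
T = -88 (T = ((-107 - 60) + 96) - 17 = (-167 + 96) - 17 = -71 - 17 = -88)
(a(-21) + T)*(-649) = ((12 - 21) - 88)*(-649) = (-9 - 88)*(-649) = -97*(-649) = 62953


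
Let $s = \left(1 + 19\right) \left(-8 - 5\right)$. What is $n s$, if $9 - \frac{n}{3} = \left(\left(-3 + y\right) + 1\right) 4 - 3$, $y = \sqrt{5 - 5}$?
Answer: $-15600$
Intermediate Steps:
$y = 0$ ($y = \sqrt{0} = 0$)
$s = -260$ ($s = 20 \left(-13\right) = -260$)
$n = 60$ ($n = 27 - 3 \left(\left(\left(-3 + 0\right) + 1\right) 4 - 3\right) = 27 - 3 \left(\left(-3 + 1\right) 4 - 3\right) = 27 - 3 \left(\left(-2\right) 4 - 3\right) = 27 - 3 \left(-8 - 3\right) = 27 - -33 = 27 + 33 = 60$)
$n s = 60 \left(-260\right) = -15600$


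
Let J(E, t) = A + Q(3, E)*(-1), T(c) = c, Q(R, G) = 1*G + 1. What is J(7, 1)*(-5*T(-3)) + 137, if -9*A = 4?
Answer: 31/3 ≈ 10.333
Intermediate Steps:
Q(R, G) = 1 + G (Q(R, G) = G + 1 = 1 + G)
A = -4/9 (A = -⅑*4 = -4/9 ≈ -0.44444)
J(E, t) = -13/9 - E (J(E, t) = -4/9 + (1 + E)*(-1) = -4/9 + (-1 - E) = -13/9 - E)
J(7, 1)*(-5*T(-3)) + 137 = (-13/9 - 1*7)*(-5*(-3)) + 137 = (-13/9 - 7)*15 + 137 = -76/9*15 + 137 = -380/3 + 137 = 31/3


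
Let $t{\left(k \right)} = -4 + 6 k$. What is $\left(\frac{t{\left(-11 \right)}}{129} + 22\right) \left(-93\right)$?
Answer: $- \frac{85808}{43} \approx -1995.5$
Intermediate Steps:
$\left(\frac{t{\left(-11 \right)}}{129} + 22\right) \left(-93\right) = \left(\frac{-4 + 6 \left(-11\right)}{129} + 22\right) \left(-93\right) = \left(\left(-4 - 66\right) \frac{1}{129} + 22\right) \left(-93\right) = \left(\left(-70\right) \frac{1}{129} + 22\right) \left(-93\right) = \left(- \frac{70}{129} + 22\right) \left(-93\right) = \frac{2768}{129} \left(-93\right) = - \frac{85808}{43}$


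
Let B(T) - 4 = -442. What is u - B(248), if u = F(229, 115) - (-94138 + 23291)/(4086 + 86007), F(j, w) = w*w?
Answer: 1231011506/90093 ≈ 13664.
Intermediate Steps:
B(T) = -438 (B(T) = 4 - 442 = -438)
F(j, w) = w²
u = 1191550772/90093 (u = 115² - (-94138 + 23291)/(4086 + 86007) = 13225 - (-70847)/90093 = 13225 - 1*(-70847/90093) = 13225 + 70847/90093 = 1191550772/90093 ≈ 13226.)
u - B(248) = 1191550772/90093 - 1*(-438) = 1191550772/90093 + 438 = 1231011506/90093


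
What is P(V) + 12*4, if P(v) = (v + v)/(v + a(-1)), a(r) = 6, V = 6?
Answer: 49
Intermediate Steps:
P(v) = 2*v/(6 + v) (P(v) = (v + v)/(v + 6) = (2*v)/(6 + v) = 2*v/(6 + v))
P(V) + 12*4 = 2*6/(6 + 6) + 12*4 = 2*6/12 + 48 = 2*6*(1/12) + 48 = 1 + 48 = 49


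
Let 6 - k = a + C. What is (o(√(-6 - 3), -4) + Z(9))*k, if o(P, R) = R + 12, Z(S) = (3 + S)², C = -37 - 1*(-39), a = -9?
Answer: 1976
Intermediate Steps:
C = 2 (C = -37 + 39 = 2)
o(P, R) = 12 + R
k = 13 (k = 6 - (-9 + 2) = 6 - 1*(-7) = 6 + 7 = 13)
(o(√(-6 - 3), -4) + Z(9))*k = ((12 - 4) + (3 + 9)²)*13 = (8 + 12²)*13 = (8 + 144)*13 = 152*13 = 1976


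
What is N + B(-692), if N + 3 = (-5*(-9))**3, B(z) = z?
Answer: 90430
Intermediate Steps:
N = 91122 (N = -3 + (-5*(-9))**3 = -3 + 45**3 = -3 + 91125 = 91122)
N + B(-692) = 91122 - 692 = 90430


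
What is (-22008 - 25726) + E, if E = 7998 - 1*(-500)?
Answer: -39236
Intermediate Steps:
E = 8498 (E = 7998 + 500 = 8498)
(-22008 - 25726) + E = (-22008 - 25726) + 8498 = -47734 + 8498 = -39236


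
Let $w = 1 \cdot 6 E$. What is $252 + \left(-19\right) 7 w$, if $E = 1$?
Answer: $-546$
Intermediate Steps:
$w = 6$ ($w = 1 \cdot 6 \cdot 1 = 6 \cdot 1 = 6$)
$252 + \left(-19\right) 7 w = 252 + \left(-19\right) 7 \cdot 6 = 252 - 798 = -546$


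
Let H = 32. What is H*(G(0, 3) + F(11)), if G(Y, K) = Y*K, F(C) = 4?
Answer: 128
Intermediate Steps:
G(Y, K) = K*Y
H*(G(0, 3) + F(11)) = 32*(3*0 + 4) = 32*(0 + 4) = 32*4 = 128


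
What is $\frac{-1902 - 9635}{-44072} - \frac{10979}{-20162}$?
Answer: $\frac{358237741}{444289832} \approx 0.80632$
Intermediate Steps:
$\frac{-1902 - 9635}{-44072} - \frac{10979}{-20162} = \left(-11537\right) \left(- \frac{1}{44072}\right) - - \frac{10979}{20162} = \frac{11537}{44072} + \frac{10979}{20162} = \frac{358237741}{444289832}$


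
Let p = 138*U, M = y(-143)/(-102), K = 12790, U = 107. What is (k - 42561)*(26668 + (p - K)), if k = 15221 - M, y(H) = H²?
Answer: -13215534794/17 ≈ -7.7738e+8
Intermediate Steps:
M = -20449/102 (M = (-143)²/(-102) = 20449*(-1/102) = -20449/102 ≈ -200.48)
p = 14766 (p = 138*107 = 14766)
k = 1572991/102 (k = 15221 - 1*(-20449/102) = 15221 + 20449/102 = 1572991/102 ≈ 15421.)
(k - 42561)*(26668 + (p - K)) = (1572991/102 - 42561)*(26668 + (14766 - 1*12790)) = -2768231*(26668 + (14766 - 12790))/102 = -2768231*(26668 + 1976)/102 = -2768231/102*28644 = -13215534794/17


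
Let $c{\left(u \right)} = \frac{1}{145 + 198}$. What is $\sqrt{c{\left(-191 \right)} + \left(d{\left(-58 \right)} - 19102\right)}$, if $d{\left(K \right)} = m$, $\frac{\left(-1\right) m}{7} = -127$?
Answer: $\frac{i \sqrt{43729406}}{49} \approx 134.96 i$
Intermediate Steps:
$m = 889$ ($m = \left(-7\right) \left(-127\right) = 889$)
$d{\left(K \right)} = 889$
$c{\left(u \right)} = \frac{1}{343}$
$\sqrt{c{\left(-191 \right)} + \left(d{\left(-58 \right)} - 19102\right)} = \sqrt{\frac{1}{343} + \left(889 - 19102\right)} = \sqrt{\frac{1}{343} - 18213} = \sqrt{- \frac{6247058}{343}} = \frac{i \sqrt{43729406}}{49}$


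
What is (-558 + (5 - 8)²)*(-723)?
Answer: 396927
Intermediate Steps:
(-558 + (5 - 8)²)*(-723) = (-558 + (-3)²)*(-723) = (-558 + 9)*(-723) = -549*(-723) = 396927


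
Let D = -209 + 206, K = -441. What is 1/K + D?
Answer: -1324/441 ≈ -3.0023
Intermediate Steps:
D = -3
1/K + D = 1/(-441) - 3 = -1/441 - 3 = -1324/441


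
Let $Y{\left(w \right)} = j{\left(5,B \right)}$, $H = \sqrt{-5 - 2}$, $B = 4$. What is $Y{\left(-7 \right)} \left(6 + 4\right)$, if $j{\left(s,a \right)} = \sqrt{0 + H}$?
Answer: $10 \sqrt[4]{7} \sqrt{i} \approx 11.502 + 11.502 i$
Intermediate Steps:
$H = i \sqrt{7}$ ($H = \sqrt{-7} = i \sqrt{7} \approx 2.6458 i$)
$j{\left(s,a \right)} = \sqrt[4]{7} \sqrt{i}$ ($j{\left(s,a \right)} = \sqrt{0 + i \sqrt{7}} = \sqrt{i \sqrt{7}} = \sqrt[4]{7} \sqrt{i}$)
$Y{\left(w \right)} = \sqrt[4]{7} \sqrt{i}$
$Y{\left(-7 \right)} \left(6 + 4\right) = \sqrt[4]{7} \sqrt{i} \left(6 + 4\right) = \sqrt[4]{7} \sqrt{i} 10 = 10 \sqrt[4]{7} \sqrt{i}$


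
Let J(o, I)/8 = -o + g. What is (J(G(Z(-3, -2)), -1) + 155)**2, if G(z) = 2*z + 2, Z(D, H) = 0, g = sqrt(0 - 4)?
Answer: 19065 + 4448*I ≈ 19065.0 + 4448.0*I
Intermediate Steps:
g = 2*I (g = sqrt(-4) = 2*I ≈ 2.0*I)
G(z) = 2 + 2*z
J(o, I) = -8*o + 16*I (J(o, I) = 8*(-o + 2*I) = -8*o + 16*I)
(J(G(Z(-3, -2)), -1) + 155)**2 = ((-8*(2 + 2*0) + 16*I) + 155)**2 = ((-8*(2 + 0) + 16*I) + 155)**2 = ((-8*2 + 16*I) + 155)**2 = ((-16 + 16*I) + 155)**2 = (139 + 16*I)**2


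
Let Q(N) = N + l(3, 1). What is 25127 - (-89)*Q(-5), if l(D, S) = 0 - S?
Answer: 24593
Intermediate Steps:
l(D, S) = -S
Q(N) = -1 + N (Q(N) = N - 1*1 = N - 1 = -1 + N)
25127 - (-89)*Q(-5) = 25127 - (-89)*(-1 - 5) = 25127 - (-89)*(-6) = 25127 - 1*534 = 25127 - 534 = 24593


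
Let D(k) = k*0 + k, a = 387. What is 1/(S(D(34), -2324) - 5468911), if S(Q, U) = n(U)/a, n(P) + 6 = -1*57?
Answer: -43/235163180 ≈ -1.8285e-7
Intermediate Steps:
n(P) = -63 (n(P) = -6 - 1*57 = -6 - 57 = -63)
D(k) = k (D(k) = 0 + k = k)
S(Q, U) = -7/43 (S(Q, U) = -63/387 = -63*1/387 = -7/43)
1/(S(D(34), -2324) - 5468911) = 1/(-7/43 - 5468911) = 1/(-235163180/43) = -43/235163180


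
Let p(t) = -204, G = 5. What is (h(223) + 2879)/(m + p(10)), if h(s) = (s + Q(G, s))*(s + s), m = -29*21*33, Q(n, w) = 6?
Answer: -105013/20301 ≈ -5.1728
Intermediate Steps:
m = -20097 (m = -609*33 = -20097)
h(s) = 2*s*(6 + s) (h(s) = (s + 6)*(s + s) = (6 + s)*(2*s) = 2*s*(6 + s))
(h(223) + 2879)/(m + p(10)) = (2*223*(6 + 223) + 2879)/(-20097 - 204) = (2*223*229 + 2879)/(-20301) = (102134 + 2879)*(-1/20301) = 105013*(-1/20301) = -105013/20301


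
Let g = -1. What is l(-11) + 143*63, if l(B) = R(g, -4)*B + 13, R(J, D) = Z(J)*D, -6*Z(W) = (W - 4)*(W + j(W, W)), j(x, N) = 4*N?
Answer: 26516/3 ≈ 8838.7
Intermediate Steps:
Z(W) = -5*W*(-4 + W)/6 (Z(W) = -(W - 4)*(W + 4*W)/6 = -(-4 + W)*5*W/6 = -5*W*(-4 + W)/6)
R(J, D) = 5*D*J*(4 - J)/6 (R(J, D) = (5*J*(4 - J)/6)*D = 5*D*J*(4 - J)/6)
l(B) = 13 + 50*B/3 (l(B) = ((⅚)*(-4)*(-1)*(4 - 1*(-1)))*B + 13 = ((⅚)*(-4)*(-1)*(4 + 1))*B + 13 = ((⅚)*(-4)*(-1)*5)*B + 13 = 50*B/3 + 13 = 13 + 50*B/3)
l(-11) + 143*63 = (13 + (50/3)*(-11)) + 143*63 = (13 - 550/3) + 9009 = -511/3 + 9009 = 26516/3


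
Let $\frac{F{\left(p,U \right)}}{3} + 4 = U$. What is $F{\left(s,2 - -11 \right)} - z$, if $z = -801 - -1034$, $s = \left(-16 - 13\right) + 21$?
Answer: $-206$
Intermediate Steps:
$s = -8$ ($s = -29 + 21 = -8$)
$F{\left(p,U \right)} = -12 + 3 U$
$z = 233$ ($z = -801 + 1034 = 233$)
$F{\left(s,2 - -11 \right)} - z = \left(-12 + 3 \left(2 - -11\right)\right) - 233 = \left(-12 + 3 \left(2 + 11\right)\right) - 233 = \left(-12 + 3 \cdot 13\right) - 233 = \left(-12 + 39\right) - 233 = 27 - 233 = -206$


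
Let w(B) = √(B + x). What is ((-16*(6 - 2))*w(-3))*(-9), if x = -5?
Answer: 1152*I*√2 ≈ 1629.2*I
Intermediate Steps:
w(B) = √(-5 + B) (w(B) = √(B - 5) = √(-5 + B))
((-16*(6 - 2))*w(-3))*(-9) = ((-16*(6 - 2))*√(-5 - 3))*(-9) = ((-16*4)*√(-8))*(-9) = -128*I*√2*(-9) = 1152*I*√2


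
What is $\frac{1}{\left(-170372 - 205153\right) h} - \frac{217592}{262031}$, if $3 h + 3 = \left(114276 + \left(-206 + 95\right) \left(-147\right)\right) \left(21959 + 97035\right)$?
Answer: $- \frac{423258302955021567431}{509700707662079431575} \approx -0.83041$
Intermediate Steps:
$h = 5179927813$ ($h = -1 + \frac{\left(114276 + \left(-206 + 95\right) \left(-147\right)\right) \left(21959 + 97035\right)}{3} = -1 + \frac{\left(114276 - -16317\right) 118994}{3} = -1 + \frac{\left(114276 + 16317\right) 118994}{3} = -1 + \frac{130593 \cdot 118994}{3} = -1 + \frac{1}{3} \cdot 15539783442 = -1 + 5179927814 = 5179927813$)
$\frac{1}{\left(-170372 - 205153\right) h} - \frac{217592}{262031} = \frac{1}{\left(-170372 - 205153\right) 5179927813} - \frac{217592}{262031} = \frac{1}{-375525} \cdot \frac{1}{5179927813} - \frac{217592}{262031} = \left(- \frac{1}{375525}\right) \frac{1}{5179927813} - \frac{217592}{262031} = - \frac{1}{1945192391976825} - \frac{217592}{262031} = - \frac{423258302955021567431}{509700707662079431575}$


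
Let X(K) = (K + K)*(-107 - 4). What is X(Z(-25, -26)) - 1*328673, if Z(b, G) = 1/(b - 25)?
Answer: -8216714/25 ≈ -3.2867e+5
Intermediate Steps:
Z(b, G) = 1/(-25 + b)
X(K) = -222*K (X(K) = (2*K)*(-111) = -222*K)
X(Z(-25, -26)) - 1*328673 = -222/(-25 - 25) - 1*328673 = -222/(-50) - 328673 = -222*(-1/50) - 328673 = 111/25 - 328673 = -8216714/25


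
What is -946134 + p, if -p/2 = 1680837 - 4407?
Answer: -4298994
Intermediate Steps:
p = -3352860 (p = -2*(1680837 - 4407) = -2*1676430 = -3352860)
-946134 + p = -946134 - 3352860 = -4298994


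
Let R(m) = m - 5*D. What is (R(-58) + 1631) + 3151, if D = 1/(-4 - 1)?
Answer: 4725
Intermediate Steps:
D = -1/5 (D = 1/(-5) = -1/5 ≈ -0.20000)
R(m) = 1 + m (R(m) = m - 5*(-1/5) = m + 1 = 1 + m)
(R(-58) + 1631) + 3151 = ((1 - 58) + 1631) + 3151 = (-57 + 1631) + 3151 = 1574 + 3151 = 4725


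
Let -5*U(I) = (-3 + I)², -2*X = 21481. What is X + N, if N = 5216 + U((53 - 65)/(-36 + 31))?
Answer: -1381143/250 ≈ -5524.6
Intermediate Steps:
X = -21481/2 (X = -½*21481 = -21481/2 ≈ -10741.)
U(I) = -(-3 + I)²/5
N = 651991/125 (N = 5216 - (-3 + (53 - 65)/(-36 + 31))²/5 = 5216 - (-3 - 12/(-5))²/5 = 5216 - (-3 - 12*(-⅕))²/5 = 5216 - (-3 + 12/5)²/5 = 5216 - (-⅗)²/5 = 5216 - ⅕*9/25 = 5216 - 9/125 = 651991/125 ≈ 5215.9)
X + N = -21481/2 + 651991/125 = -1381143/250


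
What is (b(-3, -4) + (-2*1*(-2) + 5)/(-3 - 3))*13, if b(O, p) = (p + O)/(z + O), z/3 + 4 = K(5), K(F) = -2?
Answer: -91/6 ≈ -15.167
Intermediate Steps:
z = -18 (z = -12 + 3*(-2) = -12 - 6 = -18)
b(O, p) = (O + p)/(-18 + O) (b(O, p) = (p + O)/(-18 + O) = (O + p)/(-18 + O))
(b(-3, -4) + (-2*1*(-2) + 5)/(-3 - 3))*13 = ((-3 - 4)/(-18 - 3) + (-2*1*(-2) + 5)/(-3 - 3))*13 = (-7/(-21) + (-2*(-2) + 5)/(-6))*13 = (-1/21*(-7) + (4 + 5)*(-⅙))*13 = (⅓ + 9*(-⅙))*13 = (⅓ - 3/2)*13 = -7/6*13 = -91/6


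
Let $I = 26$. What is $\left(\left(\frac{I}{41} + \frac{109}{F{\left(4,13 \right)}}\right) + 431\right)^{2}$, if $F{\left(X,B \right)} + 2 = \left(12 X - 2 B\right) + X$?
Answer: $\frac{184210064809}{968256} \approx 1.9025 \cdot 10^{5}$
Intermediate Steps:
$F{\left(X,B \right)} = -2 - 2 B + 13 X$ ($F{\left(X,B \right)} = -2 + \left(\left(12 X - 2 B\right) + X\right) = -2 + \left(\left(- 2 B + 12 X\right) + X\right) = -2 - \left(- 13 X + 2 B\right) = -2 - 2 B + 13 X$)
$\left(\left(\frac{I}{41} + \frac{109}{F{\left(4,13 \right)}}\right) + 431\right)^{2} = \left(\left(\frac{26}{41} + \frac{109}{-2 - 26 + 13 \cdot 4}\right) + 431\right)^{2} = \left(\left(26 \cdot \frac{1}{41} + \frac{109}{-2 - 26 + 52}\right) + 431\right)^{2} = \left(\left(\frac{26}{41} + \frac{109}{24}\right) + 431\right)^{2} = \left(\frac{5093}{984} + 431\right)^{2} = \left(\frac{429197}{984}\right)^{2} = \frac{184210064809}{968256}$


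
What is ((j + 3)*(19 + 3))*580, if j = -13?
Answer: -127600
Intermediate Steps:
((j + 3)*(19 + 3))*580 = ((-13 + 3)*(19 + 3))*580 = -10*22*580 = -220*580 = -127600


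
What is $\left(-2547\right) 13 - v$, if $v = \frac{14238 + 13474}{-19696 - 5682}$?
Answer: $- \frac{420131623}{12689} \approx -33110.0$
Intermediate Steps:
$v = - \frac{13856}{12689}$ ($v = \frac{27712}{-25378} = 27712 \left(- \frac{1}{25378}\right) = - \frac{13856}{12689} \approx -1.092$)
$\left(-2547\right) 13 - v = \left(-2547\right) 13 - - \frac{13856}{12689} = -33111 + \frac{13856}{12689} = - \frac{420131623}{12689}$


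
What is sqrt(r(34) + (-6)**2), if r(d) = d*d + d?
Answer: sqrt(1226) ≈ 35.014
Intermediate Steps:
r(d) = d + d**2 (r(d) = d**2 + d = d + d**2)
sqrt(r(34) + (-6)**2) = sqrt(34*(1 + 34) + (-6)**2) = sqrt(34*35 + 36) = sqrt(1190 + 36) = sqrt(1226)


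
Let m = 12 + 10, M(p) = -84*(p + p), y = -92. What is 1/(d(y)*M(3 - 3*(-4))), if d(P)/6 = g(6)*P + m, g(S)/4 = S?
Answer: 1/33052320 ≈ 3.0255e-8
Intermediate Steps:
g(S) = 4*S
M(p) = -168*p
m = 22
d(P) = 132 + 144*P (d(P) = 6*((4*6)*P + 22) = 6*(24*P + 22) = 6*(22 + 24*P) = 132 + 144*P)
1/(d(y)*M(3 - 3*(-4))) = 1/((132 + 144*(-92))*((-168*(3 - 3*(-4))))) = 1/((132 - 13248)*((-168*(3 + 12)))) = 1/((-13116)*((-168*15))) = -1/13116/(-2520) = -1/13116*(-1/2520) = 1/33052320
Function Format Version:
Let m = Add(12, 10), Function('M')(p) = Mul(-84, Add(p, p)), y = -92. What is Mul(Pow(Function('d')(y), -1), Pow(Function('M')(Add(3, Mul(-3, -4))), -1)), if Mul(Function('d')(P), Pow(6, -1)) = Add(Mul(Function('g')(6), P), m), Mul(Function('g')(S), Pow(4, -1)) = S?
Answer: Rational(1, 33052320) ≈ 3.0255e-8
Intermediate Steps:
Function('g')(S) = Mul(4, S)
Function('M')(p) = Mul(-168, p) (Function('M')(p) = Mul(-84, Mul(2, p)) = Mul(-168, p))
m = 22
Function('d')(P) = Add(132, Mul(144, P)) (Function('d')(P) = Mul(6, Add(Mul(Mul(4, 6), P), 22)) = Mul(6, Add(Mul(24, P), 22)) = Mul(6, Add(22, Mul(24, P))) = Add(132, Mul(144, P)))
Mul(Pow(Function('d')(y), -1), Pow(Function('M')(Add(3, Mul(-3, -4))), -1)) = Mul(Pow(Add(132, Mul(144, -92)), -1), Pow(Mul(-168, Add(3, Mul(-3, -4))), -1)) = Mul(Pow(Add(132, -13248), -1), Pow(Mul(-168, Add(3, 12)), -1)) = Mul(Pow(-13116, -1), Pow(Mul(-168, 15), -1)) = Mul(Rational(-1, 13116), Pow(-2520, -1)) = Mul(Rational(-1, 13116), Rational(-1, 2520)) = Rational(1, 33052320)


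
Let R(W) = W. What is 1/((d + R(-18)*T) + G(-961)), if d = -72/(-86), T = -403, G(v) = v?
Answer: 43/270635 ≈ 0.00015889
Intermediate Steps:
d = 36/43 (d = -72*(-1/86) = 36/43 ≈ 0.83721)
1/((d + R(-18)*T) + G(-961)) = 1/((36/43 - 18*(-403)) - 961) = 1/((36/43 + 7254) - 961) = 1/(311958/43 - 961) = 1/(270635/43) = 43/270635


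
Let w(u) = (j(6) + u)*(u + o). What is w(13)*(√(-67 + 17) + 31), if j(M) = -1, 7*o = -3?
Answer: 32736/7 + 5280*I*√2/7 ≈ 4676.6 + 1066.7*I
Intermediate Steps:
o = -3/7 (o = (⅐)*(-3) = -3/7 ≈ -0.42857)
w(u) = (-1 + u)*(-3/7 + u) (w(u) = (-1 + u)*(u - 3/7) = (-1 + u)*(-3/7 + u))
w(13)*(√(-67 + 17) + 31) = (3/7 + 13² - 10/7*13)*(√(-67 + 17) + 31) = (3/7 + 169 - 130/7)*(√(-50) + 31) = 1056*(5*I*√2 + 31)/7 = 1056*(31 + 5*I*√2)/7 = 32736/7 + 5280*I*√2/7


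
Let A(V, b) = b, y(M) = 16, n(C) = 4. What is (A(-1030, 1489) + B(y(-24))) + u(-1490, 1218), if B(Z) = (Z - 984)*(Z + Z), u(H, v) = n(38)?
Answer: -29483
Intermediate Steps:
u(H, v) = 4
B(Z) = 2*Z*(-984 + Z) (B(Z) = (-984 + Z)*(2*Z) = 2*Z*(-984 + Z))
(A(-1030, 1489) + B(y(-24))) + u(-1490, 1218) = (1489 + 2*16*(-984 + 16)) + 4 = (1489 + 2*16*(-968)) + 4 = (1489 - 30976) + 4 = -29487 + 4 = -29483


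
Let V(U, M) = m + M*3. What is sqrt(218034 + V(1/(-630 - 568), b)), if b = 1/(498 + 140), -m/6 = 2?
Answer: sqrt(88744548882)/638 ≈ 466.93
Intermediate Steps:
m = -12 (m = -6*2 = -12)
b = 1/638 ≈ 0.0015674
V(U, M) = -12 + 3*M (V(U, M) = -12 + M*3 = -12 + 3*M)
sqrt(218034 + V(1/(-630 - 568), b)) = sqrt(218034 + (-12 + 3*(1/638))) = sqrt(218034 + (-12 + 3/638)) = sqrt(218034 - 7653/638) = sqrt(139098039/638) = sqrt(88744548882)/638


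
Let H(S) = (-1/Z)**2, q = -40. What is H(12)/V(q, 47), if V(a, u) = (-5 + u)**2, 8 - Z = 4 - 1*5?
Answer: 1/142884 ≈ 6.9987e-6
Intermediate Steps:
Z = 9 (Z = 8 - (4 - 1*5) = 8 - (4 - 5) = 8 - 1*(-1) = 8 + 1 = 9)
H(S) = 1/81 (H(S) = (-1/9)**2 = 1/81)
H(12)/V(q, 47) = 1/(81*((-5 + 47)**2)) = 1/(81*(42**2)) = (1/81)/1764 = (1/81)*(1/1764) = 1/142884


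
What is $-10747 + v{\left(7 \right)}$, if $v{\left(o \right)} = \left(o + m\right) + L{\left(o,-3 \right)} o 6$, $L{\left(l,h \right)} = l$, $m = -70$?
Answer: $-10516$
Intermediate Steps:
$v{\left(o \right)} = -70 + o + 6 o^{2}$ ($v{\left(o \right)} = \left(o - 70\right) + o o 6 = \left(-70 + o\right) + o^{2} \cdot 6 = \left(-70 + o\right) + 6 o^{2} = -70 + o + 6 o^{2}$)
$-10747 + v{\left(7 \right)} = -10747 + \left(-70 + 7 + 6 \cdot 7^{2}\right) = -10747 + \left(-70 + 7 + 6 \cdot 49\right) = -10747 + \left(-70 + 7 + 294\right) = -10747 + 231 = -10516$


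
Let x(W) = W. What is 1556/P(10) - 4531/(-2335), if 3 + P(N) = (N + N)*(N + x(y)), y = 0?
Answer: 4525867/459995 ≈ 9.8389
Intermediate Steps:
P(N) = -3 + 2*N² (P(N) = -3 + (N + N)*(N + 0) = -3 + (2*N)*N = -3 + 2*N²)
1556/P(10) - 4531/(-2335) = 1556/(-3 + 2*10²) - 4531/(-2335) = 1556/(-3 + 2*100) - 4531*(-1/2335) = 1556/(-3 + 200) + 4531/2335 = 1556/197 + 4531/2335 = 4525867/459995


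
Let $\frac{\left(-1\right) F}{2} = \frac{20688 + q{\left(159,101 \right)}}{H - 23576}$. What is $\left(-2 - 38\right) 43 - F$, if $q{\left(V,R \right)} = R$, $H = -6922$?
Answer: $- \frac{26249069}{15249} \approx -1721.4$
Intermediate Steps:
$F = \frac{20789}{15249}$ ($F = - 2 \frac{20688 + 101}{-6922 - 23576} = - 2 \frac{20789}{-30498} = - 2 \cdot 20789 \left(- \frac{1}{30498}\right) = \left(-2\right) \left(- \frac{20789}{30498}\right) = \frac{20789}{15249} \approx 1.3633$)
$\left(-2 - 38\right) 43 - F = \left(-2 - 38\right) 43 - \frac{20789}{15249} = \left(-40\right) 43 - \frac{20789}{15249} = -1720 - \frac{20789}{15249} = - \frac{26249069}{15249}$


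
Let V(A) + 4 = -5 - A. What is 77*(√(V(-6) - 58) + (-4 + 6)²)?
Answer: 308 + 77*I*√61 ≈ 308.0 + 601.39*I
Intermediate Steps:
V(A) = -9 - A (V(A) = -4 + (-5 - A) = -9 - A)
77*(√(V(-6) - 58) + (-4 + 6)²) = 77*(√((-9 - 1*(-6)) - 58) + (-4 + 6)²) = 77*(√((-9 + 6) - 58) + 2²) = 77*(√(-3 - 58) + 4) = 77*(√(-61) + 4) = 77*(I*√61 + 4) = 77*(4 + I*√61) = 308 + 77*I*√61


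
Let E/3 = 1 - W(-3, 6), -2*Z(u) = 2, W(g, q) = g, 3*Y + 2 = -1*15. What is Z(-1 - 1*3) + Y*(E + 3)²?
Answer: -1276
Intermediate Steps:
Y = -17/3 (Y = -⅔ + (-1*15)/3 = -⅔ + (⅓)*(-15) = -⅔ - 5 = -17/3 ≈ -5.6667)
Z(u) = -1 (Z(u) = -½*2 = -1)
E = 12 (E = 3*(1 - 1*(-3)) = 3*(1 + 3) = 3*4 = 12)
Z(-1 - 1*3) + Y*(E + 3)² = -1 - 17*(12 + 3)²/3 = -1 - 17/3*15² = -1 - 17/3*225 = -1 - 1275 = -1276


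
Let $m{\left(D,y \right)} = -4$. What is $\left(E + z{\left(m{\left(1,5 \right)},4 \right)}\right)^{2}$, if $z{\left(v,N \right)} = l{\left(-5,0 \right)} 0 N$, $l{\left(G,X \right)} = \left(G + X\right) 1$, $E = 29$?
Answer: $841$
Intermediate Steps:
$l{\left(G,X \right)} = G + X$
$z{\left(v,N \right)} = 0$ ($z{\left(v,N \right)} = \left(-5 + 0\right) 0 N = \left(-5\right) 0 N = 0 N = 0$)
$\left(E + z{\left(m{\left(1,5 \right)},4 \right)}\right)^{2} = \left(29 + 0\right)^{2} = 29^{2} = 841$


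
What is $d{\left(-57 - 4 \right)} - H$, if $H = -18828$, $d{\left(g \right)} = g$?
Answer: $18767$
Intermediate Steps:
$d{\left(-57 - 4 \right)} - H = \left(-57 - 4\right) - -18828 = \left(-57 - 4\right) + 18828 = -61 + 18828 = 18767$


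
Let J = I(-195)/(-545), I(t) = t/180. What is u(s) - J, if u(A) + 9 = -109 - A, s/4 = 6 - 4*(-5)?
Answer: -1451893/6540 ≈ -222.00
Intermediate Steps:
I(t) = t/180 (I(t) = t*(1/180) = t/180)
s = 104 (s = 4*(6 - 4*(-5)) = 4*(6 + 20) = 4*26 = 104)
u(A) = -118 - A (u(A) = -9 + (-109 - A) = -118 - A)
J = 13/6540 (J = ((1/180)*(-195))/(-545) = -13/12*(-1/545) = 13/6540 ≈ 0.0019878)
u(s) - J = (-118 - 1*104) - 1*13/6540 = (-118 - 104) - 13/6540 = -222 - 13/6540 = -1451893/6540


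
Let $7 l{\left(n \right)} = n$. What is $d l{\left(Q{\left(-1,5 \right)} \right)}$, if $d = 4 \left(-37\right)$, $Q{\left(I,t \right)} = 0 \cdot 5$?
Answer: $0$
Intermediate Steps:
$Q{\left(I,t \right)} = 0$
$l{\left(n \right)} = \frac{n}{7}$
$d = -148$
$d l{\left(Q{\left(-1,5 \right)} \right)} = - 148 \cdot \frac{1}{7} \cdot 0 = \left(-148\right) 0 = 0$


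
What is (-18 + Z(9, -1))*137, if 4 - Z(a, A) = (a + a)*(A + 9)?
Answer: -21646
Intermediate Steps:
Z(a, A) = 4 - 2*a*(9 + A) (Z(a, A) = 4 - (a + a)*(A + 9) = 4 - 2*a*(9 + A))
(-18 + Z(9, -1))*137 = (-18 + (4 - 18*9 - 2*(-1)*9))*137 = (-18 + (4 - 162 + 18))*137 = (-18 - 140)*137 = -158*137 = -21646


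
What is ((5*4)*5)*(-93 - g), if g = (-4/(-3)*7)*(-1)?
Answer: -25100/3 ≈ -8366.7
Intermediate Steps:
g = -28/3 (g = (-4*(-⅓)*7)*(-1) = ((4/3)*7)*(-1) = (28/3)*(-1) = -28/3 ≈ -9.3333)
((5*4)*5)*(-93 - g) = ((5*4)*5)*(-93 - 1*(-28/3)) = (20*5)*(-93 + 28/3) = 100*(-251/3) = -25100/3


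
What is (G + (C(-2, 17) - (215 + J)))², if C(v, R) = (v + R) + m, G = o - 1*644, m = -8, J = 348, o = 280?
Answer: 846400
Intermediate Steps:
G = -364 (G = 280 - 1*644 = 280 - 644 = -364)
C(v, R) = -8 + R + v (C(v, R) = (v + R) - 8 = (R + v) - 8 = -8 + R + v)
(G + (C(-2, 17) - (215 + J)))² = (-364 + ((-8 + 17 - 2) - (215 + 348)))² = (-364 + (7 - 1*563))² = (-364 + (7 - 563))² = (-364 - 556)² = (-920)² = 846400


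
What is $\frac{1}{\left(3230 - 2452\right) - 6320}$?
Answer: $- \frac{1}{5542} \approx -0.00018044$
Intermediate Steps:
$\frac{1}{\left(3230 - 2452\right) - 6320} = \frac{1}{778 - 6320} = \frac{1}{-5542} = - \frac{1}{5542}$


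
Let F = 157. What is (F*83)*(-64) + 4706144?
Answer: 3872160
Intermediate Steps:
(F*83)*(-64) + 4706144 = (157*83)*(-64) + 4706144 = 13031*(-64) + 4706144 = -833984 + 4706144 = 3872160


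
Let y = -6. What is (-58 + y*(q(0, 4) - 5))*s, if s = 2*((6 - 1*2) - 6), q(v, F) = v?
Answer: 112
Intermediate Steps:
s = -4 (s = 2*((6 - 2) - 6) = 2*(4 - 6) = 2*(-2) = -4)
(-58 + y*(q(0, 4) - 5))*s = (-58 - 6*(0 - 5))*(-4) = (-58 - 6*(-5))*(-4) = (-58 + 30)*(-4) = -28*(-4) = 112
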